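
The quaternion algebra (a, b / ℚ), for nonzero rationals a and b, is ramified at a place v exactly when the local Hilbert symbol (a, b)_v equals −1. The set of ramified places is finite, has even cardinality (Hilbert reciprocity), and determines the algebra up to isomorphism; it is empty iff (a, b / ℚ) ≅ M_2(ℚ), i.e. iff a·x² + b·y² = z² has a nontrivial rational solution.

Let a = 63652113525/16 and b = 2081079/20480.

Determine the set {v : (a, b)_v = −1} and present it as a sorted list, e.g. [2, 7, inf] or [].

[7, 13]

Mod squares: a ≡ 21, b ≡ 195. Check v ∈ {∞, 2, 3, 5, 7, 11, 13}.
v=11: a=11^4·(≡10), b=11^2·(≡8) mod 11; (10|11)=-1, (8|11)=-1; (−1)^{4·2·5}·(-1)^2·(-1)^4 = +1.
v=3: a=3^1·(≡1), b=3^3·(≡2) mod 3; (1|3)=+1, (2|3)=-1; (−1)^{1·3·1}·(+1)^3·(-1)^1 = +1.
v=7: a=7^3·(≡3), b=7^2·(≡6) mod 7; (3|7)=-1, (6|7)=-1; (−1)^{3·2·3}·(-1)^2·(-1)^3 = -1.
v=13: a=13^2·(≡11), b=13^1·(≡8) mod 13; (11|13)=-1, (8|13)=-1; (−1)^{2·1·6}·(-1)^1·(-1)^2 = -1.
v=5: a=5^2·(≡1), b=5^-1·(≡4) mod 5; (1|5)=+1, (4|5)=+1; (−1)^{2·-1·2}·(+1)^-1·(+1)^2 = +1.
v=2: v_2(a)=-4, v_2(b)=-12; units ≡ 5, 3 (mod 8); ε·ε+αω+βω = 0·1+-4·1+-12·1 ≡ 0  ⇒  (a,b)_2 = +1.
v=∞: 21 > 0 and 195 > 0  ⇒  (a,b)_∞ = +1.
|Ram(21, 195)| = 2, even; anisotropic at {7, 13}.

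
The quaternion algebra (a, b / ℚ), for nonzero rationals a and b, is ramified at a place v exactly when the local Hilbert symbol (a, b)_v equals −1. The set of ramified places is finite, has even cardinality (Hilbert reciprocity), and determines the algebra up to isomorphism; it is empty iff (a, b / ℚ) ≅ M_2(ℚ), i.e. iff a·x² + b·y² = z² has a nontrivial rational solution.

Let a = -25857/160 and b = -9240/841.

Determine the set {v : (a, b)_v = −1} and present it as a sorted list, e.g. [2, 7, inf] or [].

[5, 7, 11, inf]

(a, b) ≡ (-170, -2310) mod (ℚ^×)²; places V = {2, 3, 5, 7, 11, 13, 17, 29, ∞}.
(a,b)_3: α=2, u≡1; β=1, v≡1 (mod 3); (1|3)=+1, (1|3)=+1; sign (−1)^0·+1^1·+1^2 = +1.
(a,b)_5: α=-1, u≡4; β=1, v≡2 (mod 5); (4|5)=+1, (2|5)=-1; sign (−1)^0·+1^1·-1^-1 = -1.
(a,b)_7: α=0, u≡6; β=1, v≡3 (mod 7); (6|7)=-1, (3|7)=-1; sign (−1)^0·-1^1·-1^0 = -1.
(a,b)_2: α=-5, β=3; u≡3, v≡5 (mod 8); ε(u)ε(v)=1·0, αω(v)=-5·1, βω(u)=3·1; sum ≡ 0  ⇒  +1.
(a,b)_11: α=0, u≡8; β=1, v≡8 (mod 11); (8|11)=-1, (8|11)=-1; sign (−1)^0·-1^1·-1^0 = -1.
(a,b)_13: α=2, u≡4; β=0, v≡9 (mod 13); (4|13)=+1, (9|13)=+1; sign (−1)^0·+1^0·+1^2 = +1.
(a,b)_29: α=0, u≡22; β=-2, v≡11 (mod 29); (22|29)=+1, (11|29)=-1; sign (−1)^0·+1^-2·-1^0 = +1.
(a,b)_∞: sgn(-170)=−, sgn(-2310)=−, so -1.
(a,b)_17: α=1, u≡11; β=0, v≡1 (mod 17); (11|17)=-1, (1|17)=+1; sign (−1)^0·-1^0·+1^1 = +1.
|Ram(-170, -2310)| = 4, even; anisotropic at {5, 7, 11, ∞}.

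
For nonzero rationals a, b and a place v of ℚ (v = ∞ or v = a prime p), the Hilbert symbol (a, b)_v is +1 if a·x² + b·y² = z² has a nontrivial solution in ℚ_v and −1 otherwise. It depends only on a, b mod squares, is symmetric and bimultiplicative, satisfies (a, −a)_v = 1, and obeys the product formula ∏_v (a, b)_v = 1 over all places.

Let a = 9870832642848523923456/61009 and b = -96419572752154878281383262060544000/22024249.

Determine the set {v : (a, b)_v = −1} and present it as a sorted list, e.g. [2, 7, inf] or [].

[2, 11, 23, 41]

Mod squares: a ≡ 451, b ≡ -1504085. Check v ∈ {∞, 2, 3, 5, 11, 13, 19, 23, 29, 41}.
v=∞: 451 > 0 and -1504085 < 0  ⇒  (a,b)_∞ = +1.
v=19: a=19^-2·(≡15), b=19^-4·(≡14) mod 19; (15|19)=-1, (14|19)=-1; (−1)^{-2·-4·9}·(-1)^-4·(-1)^-2 = +1.
v=11: a=11^3·(≡7), b=11^5·(≡8) mod 11; (7|11)=-1, (8|11)=-1; (−1)^{3·5·5}·(-1)^5·(-1)^3 = -1.
v=3: a=3^10·(≡1), b=3^12·(≡1) mod 3; (1|3)=+1, (1|3)=+1; (−1)^{10·12·1}·(+1)^12·(+1)^10 = +1.
v=29: a=29^2·(≡16), b=29^3·(≡22) mod 29; (16|29)=+1, (22|29)=+1; (−1)^{2·3·14}·(+1)^3·(+1)^2 = +1.
v=41: a=41^3·(≡15), b=41^5·(≡40) mod 41; (15|41)=-1, (40|41)=+1; (−1)^{3·5·20}·(-1)^5·(+1)^3 = -1.
v=13: a=13^-2·(≡10), b=13^-2·(≡6) mod 13; (10|13)=+1, (6|13)=-1; (−1)^{-2·-2·6}·(+1)^-2·(-1)^-2 = +1.
v=23: a=23^2·(≡20), b=23^3·(≡20) mod 23; (20|23)=-1, (20|23)=-1; (−1)^{2·3·11}·(-1)^3·(-1)^2 = -1.
v=2: v_2(a)=12, v_2(b)=18; units ≡ 3, 3 (mod 8); ε·ε+αω+βω = 1·1+12·1+18·1 ≡ 1  ⇒  (a,b)_2 = -1.
v=5: a=5^0·(≡4), b=5^3·(≡2) mod 5; (4|5)=+1, (2|5)=-1; (−1)^{0·3·2}·(+1)^3·(-1)^0 = +1.
|Ram(451, -1504085)| = 4, even; anisotropic at {2, 11, 23, 41}.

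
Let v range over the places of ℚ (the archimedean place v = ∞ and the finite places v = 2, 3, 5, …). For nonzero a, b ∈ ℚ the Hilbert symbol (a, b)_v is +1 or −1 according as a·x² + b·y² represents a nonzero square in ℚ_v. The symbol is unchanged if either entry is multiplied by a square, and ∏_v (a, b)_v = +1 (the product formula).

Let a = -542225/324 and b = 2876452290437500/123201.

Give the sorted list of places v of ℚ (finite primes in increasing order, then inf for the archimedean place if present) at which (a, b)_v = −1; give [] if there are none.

[2, 23, 31, 43]

Mod squares: a ≡ -41, b ≡ 27378487. Check v ∈ {∞, 2, 3, 5, 13, 19, 23, 31, 41, 43, 47}.
v=19: a=19^0·(≡16), b=19^1·(≡13) mod 19; (16|19)=+1, (13|19)=-1; (−1)^{0·1·9}·(+1)^1·(-1)^0 = +1.
v=∞: -41 < 0 and 27378487 > 0  ⇒  (a,b)_∞ = +1.
v=13: a=13^0·(≡8), b=13^-2·(≡8) mod 13; (8|13)=-1, (8|13)=-1; (−1)^{0·-2·6}·(-1)^-2·(-1)^0 = +1.
v=5: a=5^2·(≡4), b=5^6·(≡3) mod 5; (4|5)=+1, (3|5)=-1; (−1)^{2·6·2}·(+1)^6·(-1)^2 = +1.
v=47: a=47^0·(≡16), b=47^1·(≡37) mod 47; (16|47)=+1, (37|47)=+1; (−1)^{0·1·23}·(+1)^1·(+1)^0 = +1.
v=3: a=3^-4·(≡1), b=3^-6·(≡1) mod 3; (1|3)=+1, (1|3)=+1; (−1)^{-4·-6·1}·(+1)^-6·(+1)^-4 = +1.
v=41: a=41^1·(≡16), b=41^2·(≡4) mod 41; (16|41)=+1, (4|41)=+1; (−1)^{1·2·20}·(+1)^2·(+1)^1 = +1.
v=43: a=43^0·(≡32), b=43^1·(≡26) mod 43; (32|43)=-1, (26|43)=-1; (−1)^{0·1·21}·(-1)^1·(-1)^0 = -1.
v=31: a=31^0·(≡13), b=31^1·(≡10) mod 31; (13|31)=-1, (10|31)=+1; (−1)^{0·1·15}·(-1)^1·(+1)^0 = -1.
v=23: a=23^2·(≡5), b=23^1·(≡2) mod 23; (5|23)=-1, (2|23)=+1; (−1)^{2·1·11}·(-1)^1·(+1)^2 = -1.
v=2: v_2(a)=-2, v_2(b)=2; units ≡ 7, 7 (mod 8); ε·ε+αω+βω = 1·1+-2·0+2·0 ≡ 1  ⇒  (a,b)_2 = -1.
|Ram(-41, 27378487)| = 4, even; anisotropic at {2, 23, 31, 43}.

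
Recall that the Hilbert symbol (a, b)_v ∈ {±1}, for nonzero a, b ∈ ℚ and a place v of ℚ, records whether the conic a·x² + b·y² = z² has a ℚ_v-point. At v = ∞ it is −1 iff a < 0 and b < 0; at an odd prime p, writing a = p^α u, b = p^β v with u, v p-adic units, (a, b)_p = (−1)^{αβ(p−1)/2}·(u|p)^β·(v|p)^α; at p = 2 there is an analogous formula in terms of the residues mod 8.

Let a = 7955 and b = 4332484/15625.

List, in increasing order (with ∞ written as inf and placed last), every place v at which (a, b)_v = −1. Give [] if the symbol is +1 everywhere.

[37, 43]

(a, b) ≡ (7955, 6409) mod (ℚ^×)²; places V = {2, 5, 13, 17, 29, 37, 43, ∞}.
(a,b)_2: α=0, β=2; u≡3, v≡1 (mod 8); ε(u)ε(v)=1·0, αω(v)=0·0, βω(u)=2·1; sum ≡ 0  ⇒  +1.
(a,b)_5: α=1, u≡1; β=-6, v≡4 (mod 5); (1|5)=+1, (4|5)=+1; sign (−1)^0·+1^-6·+1^1 = +1.
(a,b)_37: α=1, u≡30; β=0, v≡14 (mod 37); (30|37)=+1, (14|37)=-1; sign (−1)^0·+1^0·-1^1 = -1.
(a,b)_∞: sgn(7955)=+, sgn(6409)=+, so +1.
(a,b)_13: α=0, u≡12; β=3, v≡4 (mod 13); (12|13)=+1, (4|13)=+1; sign (−1)^0·+1^3·+1^0 = +1.
(a,b)_29: α=0, u≡9; β=1, v≡2 (mod 29); (9|29)=+1, (2|29)=-1; sign (−1)^0·+1^1·-1^0 = +1.
(a,b)_43: α=1, u≡13; β=0, v≡20 (mod 43); (13|43)=+1, (20|43)=-1; sign (−1)^0·+1^0·-1^1 = -1.
(a,b)_17: α=0, u≡16; β=1, v≡11 (mod 17); (16|17)=+1, (11|17)=-1; sign (−1)^0·+1^1·-1^0 = +1.
(7955, 6409 / ℚ) ramifies at {37, 43}: a division algebra.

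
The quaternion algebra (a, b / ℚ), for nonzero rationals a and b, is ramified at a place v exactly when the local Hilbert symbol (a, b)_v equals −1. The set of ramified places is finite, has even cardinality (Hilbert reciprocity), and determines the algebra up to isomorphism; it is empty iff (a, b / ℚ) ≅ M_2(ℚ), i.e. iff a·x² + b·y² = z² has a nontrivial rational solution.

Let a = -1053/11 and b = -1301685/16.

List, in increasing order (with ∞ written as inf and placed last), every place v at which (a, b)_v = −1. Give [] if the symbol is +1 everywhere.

Mod squares: a ≡ -143, b ≡ -26565. Check v ∈ {∞, 2, 3, 5, 7, 11, 13, 23}.
v=23: a=23^0·(≡13), b=23^1·(≡12) mod 23; (13|23)=+1, (12|23)=+1; (−1)^{0·1·11}·(+1)^1·(+1)^0 = +1.
v=∞: -143 < 0 and -26565 < 0  ⇒  (a,b)_∞ = -1.
v=5: a=5^0·(≡2), b=5^1·(≡3) mod 5; (2|5)=-1, (3|5)=-1; (−1)^{0·1·2}·(-1)^1·(-1)^0 = -1.
v=13: a=13^1·(≡8), b=13^0·(≡6) mod 13; (8|13)=-1, (6|13)=-1; (−1)^{1·0·6}·(-1)^0·(-1)^1 = -1.
v=7: a=7^0·(≡1), b=7^3·(≡3) mod 7; (1|7)=+1, (3|7)=-1; (−1)^{0·3·3}·(+1)^3·(-1)^0 = +1.
v=3: a=3^4·(≡1), b=3^1·(≡1) mod 3; (1|3)=+1, (1|3)=+1; (−1)^{4·1·1}·(+1)^1·(+1)^4 = +1.
v=2: v_2(a)=0, v_2(b)=-4; units ≡ 1, 3 (mod 8); ε·ε+αω+βω = 0·1+0·1+-4·0 ≡ 0  ⇒  (a,b)_2 = +1.
v=11: a=11^-1·(≡3), b=11^1·(≡5) mod 11; (3|11)=+1, (5|11)=+1; (−1)^{-1·1·5}·(+1)^1·(+1)^-1 = -1.
|Ram(-143, -26565)| = 4, even; anisotropic at {5, 11, 13, ∞}.

[5, 11, 13, inf]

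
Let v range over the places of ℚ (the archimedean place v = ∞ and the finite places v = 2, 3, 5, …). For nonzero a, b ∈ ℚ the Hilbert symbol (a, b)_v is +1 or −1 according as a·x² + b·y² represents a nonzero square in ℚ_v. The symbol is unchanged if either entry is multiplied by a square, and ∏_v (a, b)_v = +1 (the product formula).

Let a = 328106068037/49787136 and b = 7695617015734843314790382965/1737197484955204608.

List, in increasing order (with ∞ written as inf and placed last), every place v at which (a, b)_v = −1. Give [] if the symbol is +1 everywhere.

[5, 7, 17, 23]

Mod squares: a ≡ 437, b ≡ 595. Check v ∈ {∞, 2, 3, 5, 7, 11, 17, 19, 23, 29, 41, 47, 53}.
v=∞: 437 > 0 and 595 > 0  ⇒  (a,b)_∞ = +1.
v=19: a=19^1·(≡5), b=19^2·(≡7) mod 19; (5|19)=+1, (7|19)=+1; (−1)^{1·2·9}·(+1)^2·(+1)^1 = +1.
v=41: a=41^0·(≡11), b=41^-4·(≡40) mod 41; (11|41)=-1, (40|41)=+1; (−1)^{0·-4·20}·(-1)^-4·(+1)^0 = +1.
v=7: a=7^-4·(≡3), b=7^-7·(≡4) mod 7; (3|7)=-1, (4|7)=+1; (−1)^{-4·-7·3}·(-1)^-7·(+1)^-4 = -1.
v=5: a=5^0·(≡2), b=5^1·(≡1) mod 5; (2|5)=-1, (1|5)=+1; (−1)^{0·1·2}·(-1)^1·(+1)^0 = -1.
v=47: a=47^2·(≡2), b=47^4·(≡43) mod 47; (2|47)=+1, (43|47)=-1; (−1)^{2·4·23}·(+1)^4·(-1)^2 = +1.
v=29: a=29^0·(≡14), b=29^2·(≡14) mod 29; (14|29)=-1, (14|29)=-1; (−1)^{0·2·14}·(-1)^2·(-1)^0 = +1.
v=23: a=23^1·(≡10), b=23^2·(≡14) mod 23; (10|23)=-1, (14|23)=-1; (−1)^{1·2·11}·(-1)^2·(-1)^1 = -1.
v=2: v_2(a)=-8, v_2(b)=-10; units ≡ 5, 3 (mod 8); ε·ε+αω+βω = 0·1+-8·1+-10·1 ≡ 0  ⇒  (a,b)_2 = +1.
v=3: a=3^-4·(≡2), b=3^-6·(≡1) mod 3; (2|3)=-1, (1|3)=+1; (−1)^{-4·-6·1}·(-1)^-6·(+1)^-4 = +1.
v=53: a=53^2·(≡47), b=53^4·(≡22) mod 53; (47|53)=+1, (22|53)=-1; (−1)^{2·4·26}·(+1)^4·(-1)^2 = +1.
v=11: a=11^2·(≡8), b=11^4·(≡1) mod 11; (8|11)=-1, (1|11)=+1; (−1)^{2·4·5}·(-1)^4·(+1)^2 = +1.
v=17: a=17^0·(≡6), b=17^1·(≡9) mod 17; (6|17)=-1, (9|17)=+1; (−1)^{0·1·8}·(-1)^1·(+1)^0 = -1.
Ram(437, 595) = {5, 7, 17, 23}; no ℚ_5-point on the conic.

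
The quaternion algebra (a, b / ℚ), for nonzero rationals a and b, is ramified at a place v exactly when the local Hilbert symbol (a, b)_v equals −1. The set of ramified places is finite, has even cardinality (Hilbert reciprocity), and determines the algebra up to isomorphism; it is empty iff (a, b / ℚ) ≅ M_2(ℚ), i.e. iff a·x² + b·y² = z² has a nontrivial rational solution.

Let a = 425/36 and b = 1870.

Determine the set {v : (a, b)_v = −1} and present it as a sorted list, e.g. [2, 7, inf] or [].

[5, 11]

Mod squares: a ≡ 17, b ≡ 1870. Check v ∈ {∞, 2, 3, 5, 11, 17}.
v=∞: 17 > 0 and 1870 > 0  ⇒  (a,b)_∞ = +1.
v=2: v_2(a)=-2, v_2(b)=1; units ≡ 1, 7 (mod 8); ε·ε+αω+βω = 0·1+-2·0+1·0 ≡ 0  ⇒  (a,b)_2 = +1.
v=5: a=5^2·(≡2), b=5^1·(≡4) mod 5; (2|5)=-1, (4|5)=+1; (−1)^{2·1·2}·(-1)^1·(+1)^2 = -1.
v=3: a=3^-2·(≡2), b=3^0·(≡1) mod 3; (2|3)=-1, (1|3)=+1; (−1)^{-2·0·1}·(-1)^0·(+1)^-2 = +1.
v=11: a=11^0·(≡6), b=11^1·(≡5) mod 11; (6|11)=-1, (5|11)=+1; (−1)^{0·1·5}·(-1)^1·(+1)^0 = -1.
v=17: a=17^1·(≡4), b=17^1·(≡8) mod 17; (4|17)=+1, (8|17)=+1; (−1)^{1·1·8}·(+1)^1·(+1)^1 = +1.
Ram(17, 1870) = {5, 11}; no ℚ_5-point on the conic.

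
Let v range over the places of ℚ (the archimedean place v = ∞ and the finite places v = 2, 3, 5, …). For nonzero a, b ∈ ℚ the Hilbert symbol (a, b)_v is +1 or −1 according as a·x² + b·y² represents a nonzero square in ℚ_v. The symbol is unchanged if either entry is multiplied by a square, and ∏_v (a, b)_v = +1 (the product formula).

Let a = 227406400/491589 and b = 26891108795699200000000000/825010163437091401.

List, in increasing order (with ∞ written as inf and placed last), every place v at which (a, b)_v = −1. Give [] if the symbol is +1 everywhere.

Mod squares: a ≡ 21, b ≡ 130. Check v ∈ {∞, 2, 3, 5, 7, 11, 13, 17, 29}.
v=13: a=13^2·(≡5), b=13^5·(≡1) mod 13; (5|13)=-1, (1|13)=+1; (−1)^{2·5·6}·(-1)^5·(+1)^2 = -1.
v=11: a=11^0·(≡10), b=11^-2·(≡5) mod 11; (10|11)=-1, (5|11)=+1; (−1)^{0·-2·5}·(-1)^-2·(+1)^0 = +1.
v=29: a=29^2·(≡12), b=29^4·(≡2) mod 29; (12|29)=-1, (2|29)=-1; (−1)^{2·4·14}·(-1)^4·(-1)^2 = +1.
v=5: a=5^2·(≡4), b=5^11·(≡1) mod 5; (4|5)=+1, (1|5)=+1; (−1)^{2·11·2}·(+1)^11·(+1)^2 = +1.
v=2: v_2(a)=6, v_2(b)=21; units ≡ 5, 1 (mod 8); ε·ε+αω+βω = 0·0+6·0+21·1 ≡ 1  ⇒  (a,b)_2 = -1.
v=17: a=17^-2·(≡1), b=17^-6·(≡14) mod 17; (1|17)=+1, (14|17)=-1; (−1)^{-2·-6·8}·(+1)^-6·(-1)^-2 = +1.
v=7: a=7^-1·(≡6), b=7^-10·(≡2) mod 7; (6|7)=-1, (2|7)=+1; (−1)^{-1·-10·3}·(-1)^-10·(+1)^-1 = +1.
v=3: a=3^-5·(≡1), b=3^0·(≡1) mod 3; (1|3)=+1, (1|3)=+1; (−1)^{-5·0·1}·(+1)^0·(+1)^-5 = +1.
v=∞: 21 > 0 and 130 > 0  ⇒  (a,b)_∞ = +1.
|Ram(21, 130)| = 2, even; anisotropic at {2, 13}.

[2, 13]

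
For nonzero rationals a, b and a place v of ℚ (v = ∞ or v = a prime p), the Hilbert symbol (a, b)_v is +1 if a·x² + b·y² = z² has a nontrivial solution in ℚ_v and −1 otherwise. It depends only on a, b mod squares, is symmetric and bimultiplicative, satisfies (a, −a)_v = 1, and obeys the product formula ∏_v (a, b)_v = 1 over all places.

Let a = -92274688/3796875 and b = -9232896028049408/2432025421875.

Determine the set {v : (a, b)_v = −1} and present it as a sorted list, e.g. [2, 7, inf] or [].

(a, b) ≡ (-66, -6) mod (ℚ^×)²; places V = {2, 3, 5, 7, 11, 13, 29, ∞}.
(a,b)_29: α=0, u≡21; β=2, v≡22 (mod 29); (21|29)=-1, (22|29)=+1; sign (−1)^0·-1^2·+1^0 = +1.
(a,b)_7: α=0, u≡1; β=-8, v≡1 (mod 7); (1|7)=+1, (1|7)=+1; sign (−1)^0·+1^-8·+1^0 = +1.
(a,b)_3: α=-5, u≡2; β=-3, v≡1 (mod 3); (2|3)=-1, (1|3)=+1; sign (−1)^1·-1^-3·+1^-5 = +1.
(a,b)_5: α=-6, u≡4; β=-6, v≡1 (mod 5); (4|5)=+1, (1|5)=+1; sign (−1)^0·+1^-6·+1^-6 = +1.
(a,b)_11: α=1, u≡5; β=2, v≡9 (mod 11); (5|11)=+1, (9|11)=+1; sign (−1)^0·+1^2·+1^1 = +1.
(a,b)_2: α=23, β=29; u≡7, v≡5 (mod 8); ε(u)ε(v)=1·0, αω(v)=23·1, βω(u)=29·0; sum ≡ 1  ⇒  -1.
(a,b)_∞: sgn(-66)=−, sgn(-6)=−, so -1.
(a,b)_13: α=0, u≡10; β=2, v≡7 (mod 13); (10|13)=+1, (7|13)=-1; sign (−1)^0·+1^2·-1^0 = +1.
(-66, -6 / ℚ) ramifies at {2, ∞}: a division algebra.

[2, inf]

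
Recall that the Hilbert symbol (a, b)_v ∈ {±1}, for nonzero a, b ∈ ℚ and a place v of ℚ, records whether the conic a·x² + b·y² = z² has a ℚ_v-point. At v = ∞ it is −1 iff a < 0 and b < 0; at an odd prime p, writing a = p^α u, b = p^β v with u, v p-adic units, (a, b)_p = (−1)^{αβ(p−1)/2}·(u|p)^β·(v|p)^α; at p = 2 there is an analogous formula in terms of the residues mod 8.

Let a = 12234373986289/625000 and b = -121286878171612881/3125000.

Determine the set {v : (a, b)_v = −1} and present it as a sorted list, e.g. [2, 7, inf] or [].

Mod squares: a ≡ 10, b ≡ -9282. Check v ∈ {∞, 2, 3, 5, 7, 13, 17, 19}.
v=13: a=13^2·(≡9), b=13^1·(≡9) mod 13; (9|13)=+1, (9|13)=+1; (−1)^{2·1·6}·(+1)^1·(+1)^2 = +1.
v=5: a=5^-7·(≡3), b=5^-8·(≡3) mod 5; (3|5)=-1, (3|5)=-1; (−1)^{-7·-8·2}·(-1)^-8·(-1)^-7 = -1.
v=17: a=17^4·(≡10), b=17^5·(≡8) mod 17; (10|17)=-1, (8|17)=+1; (−1)^{4·5·8}·(-1)^5·(+1)^4 = -1.
v=2: v_2(a)=-3, v_2(b)=-3; units ≡ 5, 7 (mod 8); ε·ε+αω+βω = 0·1+-3·0+-3·1 ≡ 1  ⇒  (a,b)_2 = -1.
v=7: a=7^4·(≡6), b=7^5·(≡4) mod 7; (6|7)=-1, (4|7)=+1; (−1)^{4·5·3}·(-1)^5·(+1)^4 = -1.
v=19: a=19^2·(≡3), b=19^4·(≡11) mod 19; (3|19)=-1, (11|19)=+1; (−1)^{2·4·9}·(-1)^4·(+1)^2 = +1.
v=∞: 10 > 0 and -9282 < 0  ⇒  (a,b)_∞ = +1.
v=3: a=3^0·(≡1), b=3^1·(≡2) mod 3; (1|3)=+1, (2|3)=-1; (−1)^{0·1·1}·(+1)^1·(-1)^0 = +1.
(10, -9282 / ℚ) ramifies at {2, 5, 7, 17}: a division algebra.

[2, 5, 7, 17]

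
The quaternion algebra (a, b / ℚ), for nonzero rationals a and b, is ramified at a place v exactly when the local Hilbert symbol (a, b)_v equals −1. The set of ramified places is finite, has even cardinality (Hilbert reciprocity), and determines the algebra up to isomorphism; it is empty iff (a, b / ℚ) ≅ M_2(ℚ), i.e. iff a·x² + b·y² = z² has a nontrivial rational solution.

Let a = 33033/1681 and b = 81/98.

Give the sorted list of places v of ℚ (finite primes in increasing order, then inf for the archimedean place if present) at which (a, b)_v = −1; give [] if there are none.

[3, 13]

Mod squares: a ≡ 273, b ≡ 2. Check v ∈ {∞, 2, 3, 7, 11, 13, 41}.
v=7: a=7^1·(≡1), b=7^-2·(≡2) mod 7; (1|7)=+1, (2|7)=+1; (−1)^{1·-2·3}·(+1)^-2·(+1)^1 = +1.
v=41: a=41^-2·(≡28), b=41^0·(≡23) mod 41; (28|41)=-1, (23|41)=+1; (−1)^{-2·0·20}·(-1)^0·(+1)^-2 = +1.
v=∞: 273 > 0 and 2 > 0  ⇒  (a,b)_∞ = +1.
v=13: a=13^1·(≡8), b=13^0·(≡6) mod 13; (8|13)=-1, (6|13)=-1; (−1)^{1·0·6}·(-1)^0·(-1)^1 = -1.
v=3: a=3^1·(≡1), b=3^4·(≡2) mod 3; (1|3)=+1, (2|3)=-1; (−1)^{1·4·1}·(+1)^4·(-1)^1 = -1.
v=2: v_2(a)=0, v_2(b)=-1; units ≡ 1, 1 (mod 8); ε·ε+αω+βω = 0·0+0·0+-1·0 ≡ 0  ⇒  (a,b)_2 = +1.
v=11: a=11^2·(≡1), b=11^0·(≡7) mod 11; (1|11)=+1, (7|11)=-1; (−1)^{2·0·5}·(+1)^0·(-1)^2 = +1.
|Ram(273, 2)| = 2, even; anisotropic at {3, 13}.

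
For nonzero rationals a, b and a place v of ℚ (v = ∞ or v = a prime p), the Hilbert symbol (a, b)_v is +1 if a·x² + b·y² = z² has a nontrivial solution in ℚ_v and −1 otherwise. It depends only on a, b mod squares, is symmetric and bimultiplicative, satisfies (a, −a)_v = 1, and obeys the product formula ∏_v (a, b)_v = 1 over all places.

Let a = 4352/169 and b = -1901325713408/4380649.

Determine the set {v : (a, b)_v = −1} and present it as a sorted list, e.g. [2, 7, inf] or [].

[17, 41]

Mod squares: a ≡ 17, b ≡ -59942. Check v ∈ {∞, 2, 7, 11, 13, 17, 23, 41, 43}.
v=2: v_2(a)=8, v_2(b)=19; units ≡ 1, 5 (mod 8); ε·ε+αω+βω = 0·0+8·1+19·0 ≡ 0  ⇒  (a,b)_2 = +1.
v=7: a=7^0·(≡5), b=7^-2·(≡3) mod 7; (5|7)=-1, (3|7)=-1; (−1)^{0·-2·3}·(-1)^-2·(-1)^0 = +1.
v=∞: 17 > 0 and -59942 < 0  ⇒  (a,b)_∞ = +1.
v=13: a=13^-2·(≡10), b=13^-2·(≡4) mod 13; (10|13)=+1, (4|13)=+1; (−1)^{-2·-2·6}·(+1)^-2·(+1)^-2 = +1.
v=43: a=43^0·(≡40), b=43^1·(≡10) mod 43; (40|43)=+1, (10|43)=+1; (−1)^{0·1·21}·(+1)^1·(+1)^0 = +1.
v=41: a=41^0·(≡34), b=41^1·(≡29) mod 41; (34|41)=-1, (29|41)=-1; (−1)^{0·1·20}·(-1)^1·(-1)^0 = -1.
v=23: a=23^0·(≡15), b=23^-2·(≡10) mod 23; (15|23)=-1, (10|23)=-1; (−1)^{0·-2·11}·(-1)^-2·(-1)^0 = +1.
v=11: a=11^0·(≡10), b=11^2·(≡10) mod 11; (10|11)=-1, (10|11)=-1; (−1)^{0·2·5}·(-1)^2·(-1)^0 = +1.
v=17: a=17^1·(≡16), b=17^1·(≡3) mod 17; (16|17)=+1, (3|17)=-1; (−1)^{1·1·8}·(+1)^1·(-1)^1 = -1.
(17, -59942 / ℚ) ramifies at {17, 41}: a division algebra.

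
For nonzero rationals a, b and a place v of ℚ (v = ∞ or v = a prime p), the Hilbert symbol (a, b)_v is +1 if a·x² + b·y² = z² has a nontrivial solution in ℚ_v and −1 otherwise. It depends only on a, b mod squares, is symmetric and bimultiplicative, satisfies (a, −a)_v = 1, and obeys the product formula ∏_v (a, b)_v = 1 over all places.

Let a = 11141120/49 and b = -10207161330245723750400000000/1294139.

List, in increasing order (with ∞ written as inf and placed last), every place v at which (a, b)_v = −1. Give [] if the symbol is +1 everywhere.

[17, 19]

Mod squares: a ≡ 170, b ≡ -5434. Check v ∈ {∞, 2, 3, 5, 7, 11, 13, 17, 19}.
v=2: v_2(a)=17, v_2(b)=47; units ≡ 5, 3 (mod 8); ε·ε+αω+βω = 0·1+17·1+47·1 ≡ 0  ⇒  (a,b)_2 = +1.
v=19: a=19^0·(≡3), b=19^1·(≡18) mod 19; (3|19)=-1, (18|19)=-1; (−1)^{0·1·9}·(-1)^1·(-1)^0 = -1.
v=11: a=11^0·(≡9), b=11^-1·(≡3) mod 11; (9|11)=+1, (3|11)=+1; (−1)^{0·-1·5}·(+1)^-1·(+1)^0 = +1.
v=5: a=5^1·(≡1), b=5^8·(≡4) mod 5; (1|5)=+1, (4|5)=+1; (−1)^{1·8·2}·(+1)^8·(+1)^1 = +1.
v=17: a=17^1·(≡12), b=17^4·(≡12) mod 17; (12|17)=-1, (12|17)=-1; (−1)^{1·4·8}·(-1)^4·(-1)^1 = -1.
v=∞: 170 > 0 and -5434 < 0  ⇒  (a,b)_∞ = +1.
v=7: a=7^-2·(≡4), b=7^-6·(≡6) mod 7; (4|7)=+1, (6|7)=-1; (−1)^{-2·-6·3}·(+1)^-6·(-1)^-2 = +1.
v=13: a=13^0·(≡12), b=13^1·(≡2) mod 13; (12|13)=+1, (2|13)=-1; (−1)^{0·1·6}·(+1)^1·(-1)^0 = +1.
v=3: a=3^0·(≡2), b=3^2·(≡2) mod 3; (2|3)=-1, (2|3)=-1; (−1)^{0·2·1}·(-1)^2·(-1)^0 = +1.
(170, -5434 / ℚ) ramifies at {17, 19}: a division algebra.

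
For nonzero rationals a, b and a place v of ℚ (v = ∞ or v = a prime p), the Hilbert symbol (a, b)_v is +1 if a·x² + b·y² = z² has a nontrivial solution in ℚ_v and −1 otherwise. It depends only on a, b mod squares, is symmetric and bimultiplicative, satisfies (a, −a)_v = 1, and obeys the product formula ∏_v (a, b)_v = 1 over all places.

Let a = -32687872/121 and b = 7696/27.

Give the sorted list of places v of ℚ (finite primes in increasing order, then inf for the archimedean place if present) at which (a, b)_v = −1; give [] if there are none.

Mod squares: a ≡ -127687, b ≡ 1443. Check v ∈ {∞, 2, 3, 7, 11, 13, 17, 29, 37}.
v=17: a=17^1·(≡10), b=17^0·(≡8) mod 17; (10|17)=-1, (8|17)=+1; (−1)^{1·0·8}·(-1)^0·(+1)^1 = +1.
v=3: a=3^0·(≡2), b=3^-3·(≡1) mod 3; (2|3)=-1, (1|3)=+1; (−1)^{0·-3·1}·(-1)^-3·(+1)^0 = -1.
v=11: a=11^-2·(≡3), b=11^0·(≡8) mod 11; (3|11)=+1, (8|11)=-1; (−1)^{-2·0·5}·(+1)^0·(-1)^-2 = +1.
v=37: a=37^1·(≡3), b=37^1·(≡31) mod 37; (3|37)=+1, (31|37)=-1; (−1)^{1·1·18}·(+1)^1·(-1)^1 = -1.
v=7: a=7^1·(≡2), b=7^0·(≡4) mod 7; (2|7)=+1, (4|7)=+1; (−1)^{1·0·3}·(+1)^0·(+1)^1 = +1.
v=2: v_2(a)=8, v_2(b)=4; units ≡ 1, 3 (mod 8); ε·ε+αω+βω = 0·1+8·1+4·0 ≡ 0  ⇒  (a,b)_2 = +1.
v=29: a=29^1·(≡24), b=29^0·(≡9) mod 29; (24|29)=+1, (9|29)=+1; (−1)^{1·0·14}·(+1)^0·(+1)^1 = +1.
v=13: a=13^0·(≡1), b=13^1·(≡7) mod 13; (1|13)=+1, (7|13)=-1; (−1)^{0·1·6}·(+1)^1·(-1)^0 = +1.
v=∞: -127687 < 0 and 1443 > 0  ⇒  (a,b)_∞ = +1.
Ram(-127687, 1443) = {3, 37}; no ℚ_3-point on the conic.

[3, 37]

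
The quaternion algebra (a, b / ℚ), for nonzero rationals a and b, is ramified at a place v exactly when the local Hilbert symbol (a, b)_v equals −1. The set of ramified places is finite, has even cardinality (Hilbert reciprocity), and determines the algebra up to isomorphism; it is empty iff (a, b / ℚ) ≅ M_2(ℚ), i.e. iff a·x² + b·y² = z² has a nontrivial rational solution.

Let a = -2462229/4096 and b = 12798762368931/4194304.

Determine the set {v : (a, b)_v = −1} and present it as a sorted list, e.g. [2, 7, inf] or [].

[2, 7]

(a, b) ≡ (-2261, 19) mod (ℚ^×)²; places V = {2, 3, 7, 11, 17, 19, ∞}.
(a,b)_17: α=1, u≡14; β=2, v≡8 (mod 17); (14|17)=-1, (8|17)=+1; sign (−1)^0·-1^2·+1^1 = +1.
(a,b)_7: α=1, u≡3; β=2, v≡6 (mod 7); (3|7)=-1, (6|7)=-1; sign (−1)^0·-1^2·-1^1 = -1.
(a,b)_11: α=2, u≡3; β=4, v≡10 (mod 11); (3|11)=+1, (10|11)=-1; sign (−1)^0·+1^4·-1^2 = +1.
(a,b)_2: α=-12, β=-22; u≡3, v≡3 (mod 8); ε(u)ε(v)=1·1, αω(v)=-12·1, βω(u)=-22·1; sum ≡ 1  ⇒  -1.
(a,b)_∞: sgn(-2261)=−, sgn(19)=+, so +1.
(a,b)_19: α=1, u≡18; β=3, v≡11 (mod 19); (18|19)=-1, (11|19)=+1; sign (−1)^1·-1^3·+1^1 = +1.
(a,b)_3: α=2, u≡1; β=2, v≡1 (mod 3); (1|3)=+1, (1|3)=+1; sign (−1)^0·+1^2·+1^2 = +1.
(-2261, 19 / ℚ) ramifies at {2, 7}: a division algebra.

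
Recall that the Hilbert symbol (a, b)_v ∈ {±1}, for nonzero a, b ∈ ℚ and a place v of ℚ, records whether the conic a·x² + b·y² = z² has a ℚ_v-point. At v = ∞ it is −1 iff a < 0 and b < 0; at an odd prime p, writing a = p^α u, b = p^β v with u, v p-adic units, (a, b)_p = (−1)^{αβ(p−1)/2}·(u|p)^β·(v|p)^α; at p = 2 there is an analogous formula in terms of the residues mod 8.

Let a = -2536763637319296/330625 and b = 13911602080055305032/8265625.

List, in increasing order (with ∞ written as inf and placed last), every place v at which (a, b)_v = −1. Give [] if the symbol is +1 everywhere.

(a, b) ≡ (-6685264266, 4044322) mod (ℚ^×)²; places V = {2, 3, 5, 7, 11, 17, 19, 23, 29, 31, 37, 41, 43, ∞}.
(a,b)_∞: sgn(-6685264266)=−, sgn(4044322)=+, so +1.
(a,b)_29: α=1, u≡3; β=2, v≡14 (mod 29); (3|29)=-1, (14|29)=-1; sign (−1)^0·-1^2·-1^1 = -1.
(a,b)_17: α=0, u≡6; β=2, v≡12 (mod 17); (6|17)=-1, (12|17)=-1; sign (−1)^0·-1^2·-1^0 = +1.
(a,b)_5: α=-4, u≡1; β=-6, v≡3 (mod 5); (1|5)=+1, (3|5)=-1; sign (−1)^0·+1^-6·-1^-4 = +1.
(a,b)_3: α=1, u≡1; β=4, v≡1 (mod 3); (1|3)=+1, (1|3)=+1; sign (−1)^0·+1^4·+1^1 = +1.
(a,b)_31: α=1, u≡24; β=1, v≡28 (mod 31); (24|31)=-1, (28|31)=+1; sign (−1)^1·-1^1·+1^1 = +1.
(a,b)_7: α=2, u≡3; β=0, v≡2 (mod 7); (3|7)=-1, (2|7)=+1; sign (−1)^0·-1^0·+1^2 = +1.
(a,b)_11: α=2, u≡5; β=2, v≡10 (mod 11); (5|11)=+1, (10|11)=-1; sign (−1)^0·+1^2·-1^2 = +1.
(a,b)_43: α=1, u≡40; β=1, v≡17 (mod 43); (40|43)=+1, (17|43)=+1; sign (−1)^1·+1^1·+1^1 = -1.
(a,b)_37: α=1, u≡8; β=1, v≡35 (mod 37); (8|37)=-1, (35|37)=-1; sign (−1)^0·-1^1·-1^1 = +1.
(a,b)_41: α=1, u≡11; β=1, v≡25 (mod 41); (11|41)=-1, (25|41)=+1; sign (−1)^0·-1^1·+1^1 = -1.
(a,b)_19: α=1, u≡3; β=2, v≡6 (mod 19); (3|19)=-1, (6|19)=+1; sign (−1)^0·-1^2·+1^1 = +1.
(a,b)_2: α=7, β=3; u≡3, v≡1 (mod 8); ε(u)ε(v)=1·0, αω(v)=7·0, βω(u)=3·1; sum ≡ 1  ⇒  -1.
(a,b)_23: α=-2, u≡3; β=-2, v≡16 (mod 23); (3|23)=+1, (16|23)=+1; sign (−1)^0·+1^-2·+1^-2 = +1.
|Ram(-6685264266, 4044322)| = 4, even; anisotropic at {2, 29, 41, 43}.

[2, 29, 41, 43]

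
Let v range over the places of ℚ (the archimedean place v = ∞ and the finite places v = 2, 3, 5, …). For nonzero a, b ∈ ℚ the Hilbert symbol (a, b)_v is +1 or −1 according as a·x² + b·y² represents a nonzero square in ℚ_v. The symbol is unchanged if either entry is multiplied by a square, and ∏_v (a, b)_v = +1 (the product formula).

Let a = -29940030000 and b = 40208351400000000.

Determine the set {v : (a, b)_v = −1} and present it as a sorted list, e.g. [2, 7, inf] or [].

(a, b) ≡ (-3, 74) mod (ℚ^×)²; places V = {2, 3, 5, 7, 37, ∞}.
(a,b)_2: α=4, β=9; u≡5, v≡5 (mod 8); ε(u)ε(v)=0·0, αω(v)=4·1, βω(u)=9·1; sum ≡ 1  ⇒  -1.
(a,b)_37: α=2, u≡34; β=3, v≡2 (mod 37); (34|37)=+1, (2|37)=-1; sign (−1)^0·+1^3·-1^2 = +1.
(a,b)_7: α=0, u≡1; β=2, v≡2 (mod 7); (1|7)=+1, (2|7)=+1; sign (−1)^0·+1^2·+1^0 = +1.
(a,b)_5: α=4, u≡2; β=8, v≡4 (mod 5); (2|5)=-1, (4|5)=+1; sign (−1)^0·-1^8·+1^4 = +1.
(a,b)_∞: sgn(-3)=−, sgn(74)=+, so +1.
(a,b)_3: α=7, u≡2; β=4, v≡2 (mod 3); (2|3)=-1, (2|3)=-1; sign (−1)^0·-1^4·-1^7 = -1.
|Ram(-3, 74)| = 2, even; anisotropic at {2, 3}.

[2, 3]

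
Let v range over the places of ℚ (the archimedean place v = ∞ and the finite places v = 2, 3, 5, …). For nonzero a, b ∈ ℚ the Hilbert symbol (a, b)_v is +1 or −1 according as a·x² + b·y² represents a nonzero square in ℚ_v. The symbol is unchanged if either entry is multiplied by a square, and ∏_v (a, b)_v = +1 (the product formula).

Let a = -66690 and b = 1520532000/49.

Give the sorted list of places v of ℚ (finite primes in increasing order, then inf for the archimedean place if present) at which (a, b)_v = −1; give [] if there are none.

Mod squares: a ≡ -7410, b ≡ 130. Check v ∈ {∞, 2, 3, 5, 7, 13, 19}.
v=2: v_2(a)=1, v_2(b)=5; units ≡ 7, 1 (mod 8); ε·ε+αω+βω = 1·0+1·0+5·0 ≡ 0  ⇒  (a,b)_2 = +1.
v=3: a=3^3·(≡2), b=3^4·(≡1) mod 3; (2|3)=-1, (1|3)=+1; (−1)^{3·4·1}·(-1)^4·(+1)^3 = +1.
v=5: a=5^1·(≡2), b=5^3·(≡4) mod 5; (2|5)=-1, (4|5)=+1; (−1)^{1·3·2}·(-1)^3·(+1)^1 = -1.
v=13: a=13^1·(≡5), b=13^1·(≡1) mod 13; (5|13)=-1, (1|13)=+1; (−1)^{1·1·6}·(-1)^1·(+1)^1 = -1.
v=19: a=19^1·(≡5), b=19^2·(≡9) mod 19; (5|19)=+1, (9|19)=+1; (−1)^{1·2·9}·(+1)^2·(+1)^1 = +1.
v=7: a=7^0·(≡6), b=7^-2·(≡1) mod 7; (6|7)=-1, (1|7)=+1; (−1)^{0·-2·3}·(-1)^-2·(+1)^0 = +1.
v=∞: -7410 < 0 and 130 > 0  ⇒  (a,b)_∞ = +1.
|Ram(-7410, 130)| = 2, even; anisotropic at {5, 13}.

[5, 13]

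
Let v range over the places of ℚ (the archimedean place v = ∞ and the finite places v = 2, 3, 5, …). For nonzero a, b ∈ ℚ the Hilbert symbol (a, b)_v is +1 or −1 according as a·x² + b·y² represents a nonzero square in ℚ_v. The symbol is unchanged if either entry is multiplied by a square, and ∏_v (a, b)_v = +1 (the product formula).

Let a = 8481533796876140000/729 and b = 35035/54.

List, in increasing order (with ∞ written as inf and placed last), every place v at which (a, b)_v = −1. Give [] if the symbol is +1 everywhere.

[3, 11, 13, 19]

Mod squares: a ≡ 494, b ≡ 4290. Check v ∈ {∞, 2, 3, 5, 7, 11, 13, 17, 19}.
v=17: a=17^2·(≡15), b=17^0·(≡5) mod 17; (15|17)=+1, (5|17)=-1; (−1)^{2·0·8}·(+1)^0·(-1)^2 = +1.
v=11: a=11^4·(≡10), b=11^1·(≡5) mod 11; (10|11)=-1, (5|11)=+1; (−1)^{4·1·5}·(-1)^1·(+1)^4 = -1.
v=3: a=3^-6·(≡2), b=3^-3·(≡2) mod 3; (2|3)=-1, (2|3)=-1; (−1)^{-6·-3·1}·(-1)^-3·(-1)^-6 = -1.
v=19: a=19^1·(≡9), b=19^0·(≡13) mod 19; (9|19)=+1, (13|19)=-1; (−1)^{1·0·9}·(+1)^0·(-1)^1 = -1.
v=7: a=7^4·(≡2), b=7^2·(≡3) mod 7; (2|7)=+1, (3|7)=-1; (−1)^{4·2·3}·(+1)^2·(-1)^4 = +1.
v=5: a=5^4·(≡1), b=5^1·(≡3) mod 5; (1|5)=+1, (3|5)=-1; (−1)^{4·1·2}·(+1)^1·(-1)^4 = +1.
v=13: a=13^3·(≡4), b=13^1·(≡2) mod 13; (4|13)=+1, (2|13)=-1; (−1)^{3·1·6}·(+1)^1·(-1)^3 = -1.
v=∞: 494 > 0 and 4290 > 0  ⇒  (a,b)_∞ = +1.
v=2: v_2(a)=5, v_2(b)=-1; units ≡ 7, 1 (mod 8); ε·ε+αω+βω = 1·0+5·0+-1·0 ≡ 0  ⇒  (a,b)_2 = +1.
(494, 4290 / ℚ) ramifies at {3, 11, 13, 19}: a division algebra.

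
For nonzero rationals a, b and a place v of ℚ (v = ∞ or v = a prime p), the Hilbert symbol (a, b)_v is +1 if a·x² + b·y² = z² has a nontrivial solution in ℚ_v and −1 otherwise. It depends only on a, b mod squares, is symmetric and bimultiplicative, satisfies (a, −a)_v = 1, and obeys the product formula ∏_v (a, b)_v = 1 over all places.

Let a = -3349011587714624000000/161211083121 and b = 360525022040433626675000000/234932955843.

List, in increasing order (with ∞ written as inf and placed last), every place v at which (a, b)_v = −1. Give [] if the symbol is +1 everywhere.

(a, b) ≡ (-689, 3370641) mod (ℚ^×)²; places V = {2, 3, 5, 11, 13, 17, 23, 29, 43, 53, ∞}.
(a,b)_17: α=2, u≡4; β=3, v≡2 (mod 17); (4|17)=+1, (2|17)=+1; sign (−1)^0·+1^3·+1^2 = +1.
(a,b)_∞: sgn(-689)=−, sgn(3370641)=+, so +1.
(a,b)_23: α=-6, u≡2; β=-8, v≡19 (mod 23); (2|23)=+1, (19|23)=-1; sign (−1)^0·+1^-8·-1^-6 = +1.
(a,b)_53: α=1, u≡44; β=1, v≡12 (mod 53); (44|53)=+1, (12|53)=-1; sign (−1)^0·+1^1·-1^1 = -1.
(a,b)_13: α=3, u≡12; β=4, v≡12 (mod 13); (12|13)=+1, (12|13)=+1; sign (−1)^0·+1^4·+1^3 = +1.
(a,b)_5: α=6, u≡4; β=8, v≡1 (mod 5); (4|5)=+1, (1|5)=+1; sign (−1)^0·+1^8·+1^6 = +1.
(a,b)_2: α=12, β=6; u≡7, v≡1 (mod 8); ε(u)ε(v)=1·0, αω(v)=12·0, βω(u)=6·0; sum ≡ 0  ⇒  +1.
(a,b)_3: α=-2, u≡1; β=-1, v≡2 (mod 3); (1|3)=+1, (2|3)=-1; sign (−1)^0·+1^-1·-1^-2 = +1.
(a,b)_11: α=-2, u≡9; β=0, v≡8 (mod 11); (9|11)=+1, (8|11)=-1; sign (−1)^0·+1^0·-1^-2 = +1.
(a,b)_29: α=2, u≡20; β=3, v≡8 (mod 29); (20|29)=+1, (8|29)=-1; sign (−1)^0·+1^3·-1^2 = +1.
(a,b)_43: α=2, u≡12; β=3, v≡14 (mod 43); (12|43)=-1, (14|43)=+1; sign (−1)^0·-1^3·+1^2 = -1.
(-689, 3370641 / ℚ) ramifies at {43, 53}: a division algebra.

[43, 53]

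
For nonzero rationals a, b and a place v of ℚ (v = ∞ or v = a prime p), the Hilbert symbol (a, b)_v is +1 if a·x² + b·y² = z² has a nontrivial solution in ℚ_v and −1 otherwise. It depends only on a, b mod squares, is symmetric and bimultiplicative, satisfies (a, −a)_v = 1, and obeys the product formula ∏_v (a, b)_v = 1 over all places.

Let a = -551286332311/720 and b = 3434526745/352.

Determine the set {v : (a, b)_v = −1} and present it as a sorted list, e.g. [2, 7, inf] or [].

Mod squares: a ≡ -12155, b ≡ 24310. Check v ∈ {∞, 2, 3, 5, 11, 13, 17, 37, 41, 43}.
v=43: a=43^0·(≡13), b=43^2·(≡15) mod 43; (13|43)=+1, (15|43)=+1; (−1)^{0·2·21}·(+1)^2·(+1)^0 = +1.
v=5: a=5^-1·(≡1), b=5^1·(≡2) mod 5; (1|5)=+1, (2|5)=-1; (−1)^{-1·1·2}·(+1)^1·(-1)^-1 = -1.
v=2: v_2(a)=-4, v_2(b)=-5; units ≡ 5, 3 (mod 8); ε·ε+αω+βω = 0·1+-4·1+-5·1 ≡ 1  ⇒  (a,b)_2 = -1.
v=11: a=11^3·(≡6), b=11^-1·(≡10) mod 11; (6|11)=-1, (10|11)=-1; (−1)^{3·-1·5}·(-1)^-1·(-1)^3 = -1.
v=41: a=41^0·(≡14), b=41^2·(≡27) mod 41; (14|41)=-1, (27|41)=-1; (−1)^{0·2·20}·(-1)^2·(-1)^0 = +1.
v=∞: -12155 < 0 and 24310 > 0  ⇒  (a,b)_∞ = +1.
v=3: a=3^-2·(≡1), b=3^0·(≡1) mod 3; (1|3)=+1, (1|3)=+1; (−1)^{-2·0·1}·(+1)^0·(+1)^-2 = +1.
v=13: a=13^1·(≡1), b=13^1·(≡6) mod 13; (1|13)=+1, (6|13)=-1; (−1)^{1·1·6}·(+1)^1·(-1)^1 = -1.
v=17: a=17^1·(≡15), b=17^1·(≡15) mod 17; (15|17)=+1, (15|17)=+1; (−1)^{1·1·8}·(+1)^1·(+1)^1 = +1.
v=37: a=37^4·(≡13), b=37^0·(≡12) mod 37; (13|37)=-1, (12|37)=+1; (−1)^{4·0·18}·(-1)^0·(+1)^4 = +1.
(-12155, 24310 / ℚ) ramifies at {2, 5, 11, 13}: a division algebra.

[2, 5, 11, 13]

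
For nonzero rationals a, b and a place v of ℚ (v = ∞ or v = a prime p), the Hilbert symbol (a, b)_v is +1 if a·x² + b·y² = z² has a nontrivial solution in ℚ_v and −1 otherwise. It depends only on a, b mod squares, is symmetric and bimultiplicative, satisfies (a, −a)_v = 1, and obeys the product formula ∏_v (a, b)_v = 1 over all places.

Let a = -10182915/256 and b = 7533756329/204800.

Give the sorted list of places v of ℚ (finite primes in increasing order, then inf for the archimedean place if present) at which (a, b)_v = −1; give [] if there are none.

Mod squares: a ≡ -435, b ≡ 430882. Check v ∈ {∞, 2, 3, 5, 11, 17, 19, 23, 29}.
v=29: a=29^1·(≡18), b=29^1·(≡2) mod 29; (18|29)=-1, (2|29)=-1; (−1)^{1·1·14}·(-1)^1·(-1)^1 = +1.
v=∞: -435 < 0 and 430882 > 0  ⇒  (a,b)_∞ = +1.
v=17: a=17^2·(≡6), b=17^3·(≡16) mod 17; (6|17)=-1, (16|17)=+1; (−1)^{2·3·8}·(-1)^3·(+1)^2 = -1.
v=5: a=5^1·(≡2), b=5^-2·(≡2) mod 5; (2|5)=-1, (2|5)=-1; (−1)^{1·-2·2}·(-1)^-2·(-1)^1 = -1.
v=11: a=11^0·(≡9), b=11^2·(≡9) mod 11; (9|11)=+1, (9|11)=+1; (−1)^{0·2·5}·(+1)^2·(+1)^0 = +1.
v=19: a=19^0·(≡15), b=19^1·(≡17) mod 19; (15|19)=-1, (17|19)=+1; (−1)^{0·1·9}·(-1)^1·(+1)^0 = -1.
v=2: v_2(a)=-8, v_2(b)=-13; units ≡ 5, 1 (mod 8); ε·ε+αω+βω = 0·0+-8·0+-13·1 ≡ 1  ⇒  (a,b)_2 = -1.
v=3: a=3^5·(≡2), b=3^0·(≡1) mod 3; (2|3)=-1, (1|3)=+1; (−1)^{5·0·1}·(-1)^0·(+1)^5 = +1.
v=23: a=23^0·(≡12), b=23^1·(≡1) mod 23; (12|23)=+1, (1|23)=+1; (−1)^{0·1·11}·(+1)^1·(+1)^0 = +1.
Ram(-435, 430882) = {2, 5, 17, 19}; no ℚ_2-point on the conic.

[2, 5, 17, 19]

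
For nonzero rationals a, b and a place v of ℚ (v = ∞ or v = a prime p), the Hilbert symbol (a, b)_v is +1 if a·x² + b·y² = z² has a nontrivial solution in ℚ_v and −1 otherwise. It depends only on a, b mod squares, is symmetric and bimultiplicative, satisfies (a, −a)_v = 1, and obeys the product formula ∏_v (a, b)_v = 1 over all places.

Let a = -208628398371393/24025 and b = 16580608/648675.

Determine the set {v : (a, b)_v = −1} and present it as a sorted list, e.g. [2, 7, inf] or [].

[2, 7, 11, 13, 17, 19]

(a, b) ≡ (-29393, 759) mod (ℚ^×)²; places V = {2, 3, 5, 7, 11, 13, 17, 19, 23, 31, 37, ∞}.
(a,b)_5: α=-2, u≡2; β=-2, v≡4 (mod 5); (2|5)=-1, (4|5)=+1; sign (−1)^0·-1^-2·+1^-2 = +1.
(a,b)_31: α=-2, u≡21; β=-2, v≡3 (mod 31); (21|31)=-1, (3|31)=-1; sign (−1)^0·-1^-2·-1^-2 = +1.
(a,b)_17: α=1, u≡7; β=0, v≡11 (mod 17); (7|17)=-1, (11|17)=-1; sign (−1)^0·-1^0·-1^1 = -1.
(a,b)_13: α=1, u≡3; β=0, v≡5 (mod 13); (3|13)=+1, (5|13)=-1; sign (−1)^0·+1^0·-1^1 = -1.
(a,b)_2: α=0, β=16; u≡7, v≡7 (mod 8); ε(u)ε(v)=1·1, αω(v)=0·0, βω(u)=16·0; sum ≡ 1  ⇒  -1.
(a,b)_7: α=1, u≡2; β=0, v≡5 (mod 7); (2|7)=+1, (5|7)=-1; sign (−1)^0·+1^0·-1^1 = -1.
(a,b)_23: α=2, u≡1; β=1, v≡5 (mod 23); (1|23)=+1, (5|23)=-1; sign (−1)^0·+1^1·-1^2 = +1.
(a,b)_19: α=1, u≡11; β=0, v≡2 (mod 19); (11|19)=+1, (2|19)=-1; sign (−1)^0·+1^0·-1^1 = -1.
(a,b)_3: α=4, u≡1; β=-3, v≡1 (mod 3); (1|3)=+1, (1|3)=+1; sign (−1)^0·+1^-3·+1^4 = +1.
(a,b)_∞: sgn(-29393)=−, sgn(759)=+, so +1.
(a,b)_37: α=2, u≡18; β=0, v≡6 (mod 37); (18|37)=-1, (6|37)=-1; sign (−1)^0·-1^0·-1^2 = +1.
(a,b)_11: α=2, u≡2; β=1, v≡4 (mod 11); (2|11)=-1, (4|11)=+1; sign (−1)^0·-1^1·+1^2 = -1.
Ram(-29393, 759) = {2, 7, 11, 13, 17, 19}; no ℚ_2-point on the conic.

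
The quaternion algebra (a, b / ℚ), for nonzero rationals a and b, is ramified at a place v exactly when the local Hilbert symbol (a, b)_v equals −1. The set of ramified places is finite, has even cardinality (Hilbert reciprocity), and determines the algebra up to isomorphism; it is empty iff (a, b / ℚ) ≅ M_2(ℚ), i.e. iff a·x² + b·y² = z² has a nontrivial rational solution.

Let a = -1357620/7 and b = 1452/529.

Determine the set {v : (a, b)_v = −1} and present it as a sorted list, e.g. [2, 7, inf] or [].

Mod squares: a ≡ -19635, b ≡ 3. Check v ∈ {∞, 2, 3, 5, 7, 11, 17, 23}.
v=11: a=11^3·(≡2), b=11^2·(≡1) mod 11; (2|11)=-1, (1|11)=+1; (−1)^{3·2·5}·(-1)^2·(+1)^3 = +1.
v=5: a=5^1·(≡3), b=5^0·(≡3) mod 5; (3|5)=-1, (3|5)=-1; (−1)^{1·0·2}·(-1)^0·(-1)^1 = -1.
v=3: a=3^1·(≡1), b=3^1·(≡1) mod 3; (1|3)=+1, (1|3)=+1; (−1)^{1·1·1}·(+1)^1·(+1)^1 = -1.
v=17: a=17^1·(≡13), b=17^0·(≡12) mod 17; (13|17)=+1, (12|17)=-1; (−1)^{1·0·8}·(+1)^0·(-1)^1 = -1.
v=23: a=23^0·(≡10), b=23^-2·(≡3) mod 23; (10|23)=-1, (3|23)=+1; (−1)^{0·-2·11}·(-1)^-2·(+1)^0 = +1.
v=7: a=7^-1·(≡2), b=7^0·(≡6) mod 7; (2|7)=+1, (6|7)=-1; (−1)^{-1·0·3}·(+1)^0·(-1)^-1 = -1.
v=2: v_2(a)=2, v_2(b)=2; units ≡ 5, 3 (mod 8); ε·ε+αω+βω = 0·1+2·1+2·1 ≡ 0  ⇒  (a,b)_2 = +1.
v=∞: -19635 < 0 and 3 > 0  ⇒  (a,b)_∞ = +1.
Ram(-19635, 3) = {3, 5, 7, 17}; no ℚ_3-point on the conic.

[3, 5, 7, 17]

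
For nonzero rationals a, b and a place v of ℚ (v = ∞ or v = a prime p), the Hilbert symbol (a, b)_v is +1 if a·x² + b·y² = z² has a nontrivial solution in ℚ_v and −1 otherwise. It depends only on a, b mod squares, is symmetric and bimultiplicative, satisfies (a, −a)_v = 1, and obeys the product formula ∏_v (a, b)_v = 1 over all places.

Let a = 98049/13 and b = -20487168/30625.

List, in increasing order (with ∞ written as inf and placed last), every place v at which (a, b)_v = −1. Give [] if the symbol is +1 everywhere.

[3, 13, 19, 29]

(a, b) ≡ (26013, -247) mod (ℚ^×)²; places V = {2, 3, 5, 7, 13, 19, 23, 29, ∞}.
(a,b)_19: α=0, u≡8; β=1, v≡1 (mod 19); (8|19)=-1, (1|19)=+1; sign (−1)^0·-1^1·+1^0 = -1.
(a,b)_23: α=1, u≡13; β=0, v≡3 (mod 23); (13|23)=+1, (3|23)=+1; sign (−1)^0·+1^0·+1^1 = +1.
(a,b)_5: α=0, u≡3; β=-4, v≡3 (mod 5); (3|5)=-1, (3|5)=-1; sign (−1)^0·-1^-4·-1^0 = +1.
(a,b)_7: α=2, u≡1; β=-2, v≡6 (mod 7); (1|7)=+1, (6|7)=-1; sign (−1)^0·+1^-2·-1^2 = +1.
(a,b)_3: α=1, u≡1; β=4, v≡2 (mod 3); (1|3)=+1, (2|3)=-1; sign (−1)^0·+1^4·-1^1 = -1.
(a,b)_29: α=1, u≡8; β=0, v≡27 (mod 29); (8|29)=-1, (27|29)=-1; sign (−1)^0·-1^0·-1^1 = -1.
(a,b)_2: α=0, β=10; u≡5, v≡1 (mod 8); ε(u)ε(v)=0·0, αω(v)=0·0, βω(u)=10·1; sum ≡ 0  ⇒  +1.
(a,b)_∞: sgn(26013)=+, sgn(-247)=−, so +1.
(a,b)_13: α=-1, u≡3; β=1, v≡8 (mod 13); (3|13)=+1, (8|13)=-1; sign (−1)^0·+1^1·-1^-1 = -1.
(26013, -247 / ℚ) ramifies at {3, 13, 19, 29}: a division algebra.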